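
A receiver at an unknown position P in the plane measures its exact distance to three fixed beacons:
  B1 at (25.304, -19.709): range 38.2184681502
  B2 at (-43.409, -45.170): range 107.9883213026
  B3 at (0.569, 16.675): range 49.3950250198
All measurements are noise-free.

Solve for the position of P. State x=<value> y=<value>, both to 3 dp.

eq1: (x − 25.304)² + (y + 19.709)² = 38.2184681502²
eq2: (x + 43.409)² + (y + 45.170)² = 107.9883213026²
eq3: (x − 0.569)² + (y − 16.675)² = 49.3950250198²
eq2−eq1, eq2−eq3 (x²,y² cancel):
  137.426·x + 50.922·y = 7304.893146
  87.956·x + 123.690·y = 5575.318246
det = 137.426·123.690 − 50.922·87.956 = 12519.326508
x = (7304.893146·123.690 − 50.922·5575.318246) / 12519.326508 = 49.494346
y = (137.426·5575.318246 − 7304.893146·87.956) / 12519.326508 = 9.879485

x=49.494 y=9.879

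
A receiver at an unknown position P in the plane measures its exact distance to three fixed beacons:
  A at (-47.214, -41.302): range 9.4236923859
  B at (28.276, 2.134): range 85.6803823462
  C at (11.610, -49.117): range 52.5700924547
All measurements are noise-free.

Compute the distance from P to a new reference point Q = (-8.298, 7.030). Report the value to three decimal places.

eq1: (x + 47.214)² + (y + 41.302)² = 9.4236923859²
eq2: (x − 28.276)² + (y − 2.134)² = 85.6803823462²
eq3: (x − 11.610)² + (y + 49.117)² = 52.5700924547²
eq1−eq2, eq1−eq3 (x²,y² cancel):
  150.980·x + 86.872·y = -10383.252809
  117.648·x − 15.630·y = -4062.553854
det = 150.980·-15.630 − 86.872·117.648 = -12580.134456
x = (-10383.252809·-15.630 − 86.872·-4062.553854) / -12580.134456 = -40.954445
y = (150.980·-4062.553854 − -10383.252809·117.648) / -12580.134456 = -48.346426
|P − Q| = √((-40.954445 − -8.298)² + (-48.346426 − 7.030)²) = 64.288350

64.288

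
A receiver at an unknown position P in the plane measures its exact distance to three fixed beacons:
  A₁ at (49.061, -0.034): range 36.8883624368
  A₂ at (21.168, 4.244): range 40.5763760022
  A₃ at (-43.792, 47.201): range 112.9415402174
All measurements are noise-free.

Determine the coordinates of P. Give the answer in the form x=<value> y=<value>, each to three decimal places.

eq1: (x − 49.061)² + (y + 0.034)² = 36.8883624368²
eq2: (x − 21.168)² + (y − 4.244)² = 40.5763760022²
eq3: (x + 43.792)² + (y − 47.201)² = 112.9415402174²
eq1−eq2, eq1−eq3 (x²,y² cancel):
  -55.786·x + 8.556·y = -2226.578123
  -185.706·x + 94.470·y = -9656.349435
det = -55.786·94.470 − 8.556·-185.706 = -3681.202884
x = (-2226.578123·94.470 − 8.556·-9656.349435) / -3681.202884 = 34.696569
y = (-55.786·-9656.349435 − -2226.578123·-185.706) / -3681.202884 = -34.010674

x=34.697 y=-34.011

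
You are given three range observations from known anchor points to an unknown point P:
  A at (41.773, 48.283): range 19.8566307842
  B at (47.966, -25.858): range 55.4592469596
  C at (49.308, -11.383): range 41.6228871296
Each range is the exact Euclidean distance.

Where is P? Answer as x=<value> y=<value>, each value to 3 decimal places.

x=38.244 y=28.742

eq1: (x − 41.773)² + (y − 48.283)² = 19.8566307842²
eq2: (x − 47.966)² + (y + 25.858)² = 55.4592469596²
eq3: (x − 49.308)² + (y + 11.383)² = 41.6228871296²
eq2−eq3, eq2−eq1 (x²,y² cancel):
  2.684·x + 28.950·y = 934.741573
  -12.386·x + 148.282·y = 3788.300585
det = 2.684·148.282 − 28.950·-12.386 = 756.563588
x = (934.741573·148.282 − 28.950·3788.300585) / 756.563588 = 38.244040
y = (2.684·3788.300585 − 934.741573·-12.386) / 756.563588 = 28.742472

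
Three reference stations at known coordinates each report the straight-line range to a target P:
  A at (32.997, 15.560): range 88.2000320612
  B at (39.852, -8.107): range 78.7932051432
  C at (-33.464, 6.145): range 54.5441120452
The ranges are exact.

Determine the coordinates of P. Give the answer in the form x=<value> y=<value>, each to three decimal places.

x=-28.021 y=-48.127

eq1: (x − 32.997)² + (y − 15.560)² = 88.2000320612²
eq2: (x − 39.852)² + (y + 8.107)² = 78.7932051432²
eq3: (x + 33.464)² + (y − 6.145)² = 54.5441120452²
eq2−eq1, eq2−eq3 (x²,y² cancel):
  -13.710·x + 47.334·y = -1893.866223
  -146.632·x + 28.504·y = 2737.003986
det = -13.710·28.504 − 47.334·-146.632 = 6549.889248
x = (-1893.866223·28.504 − 47.334·2737.003986) / 6549.889248 = -28.021254
y = (-13.710·2737.003986 − -1893.866223·-146.632) / 6549.889248 = -48.126877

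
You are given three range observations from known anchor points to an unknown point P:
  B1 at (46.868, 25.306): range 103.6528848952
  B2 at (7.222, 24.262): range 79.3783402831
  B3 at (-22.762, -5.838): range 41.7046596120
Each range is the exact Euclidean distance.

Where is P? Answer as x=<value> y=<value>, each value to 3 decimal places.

eq1: (x − 46.868)² + (y − 25.306)² = 103.6528848952²
eq2: (x − 7.222)² + (y − 24.262)² = 79.3783402831²
eq3: (x + 22.762)² + (y + 5.838)² = 41.7046596120²
eq3−eq1, eq3−eq2 (x²,y² cancel):
  139.260·x + 62.288·y = -6719.829742
  59.968·x + 60.200·y = -4473.031233
det = 139.260·60.200 − 62.288·59.968 = 4648.165216
x = (-6719.829742·60.200 − 62.288·-4473.031233) / 4648.165216 = -27.089739
y = (139.260·-4473.031233 − -6719.829742·59.968) / 4648.165216 = -47.317505

x=-27.090 y=-47.318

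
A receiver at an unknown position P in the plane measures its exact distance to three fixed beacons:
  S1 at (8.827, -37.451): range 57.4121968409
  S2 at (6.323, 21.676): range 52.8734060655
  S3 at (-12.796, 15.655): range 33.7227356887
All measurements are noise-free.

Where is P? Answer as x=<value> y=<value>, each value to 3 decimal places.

eq1: (x − 8.827)² + (y + 37.451)² = 57.4121968409²
eq2: (x − 6.323)² + (y − 21.676)² = 52.8734060655²
eq3: (x + 12.796)² + (y − 15.655)² = 33.7227356887²
eq1−eq2, eq1−eq3 (x²,y² cancel):
  -5.008·x + 118.254·y = -470.100748
  -43.246·x + 106.212·y = 1087.260755
det = -5.008·106.212 − 118.254·-43.246 = 4582.102788
x = (-470.100748·106.212 − 118.254·1087.260755) / 4582.102788 = -38.956628
y = (-5.008·1087.260755 − -470.100748·-43.246) / 4582.102788 = -5.625142

x=-38.957 y=-5.625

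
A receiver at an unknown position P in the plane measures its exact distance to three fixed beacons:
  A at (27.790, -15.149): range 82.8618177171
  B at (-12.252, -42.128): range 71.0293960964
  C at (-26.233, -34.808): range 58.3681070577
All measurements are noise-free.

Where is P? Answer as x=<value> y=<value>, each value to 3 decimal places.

eq1: (x − 27.790)² + (y + 15.149)² = 82.8618177171²
eq2: (x + 12.252)² + (y + 42.128)² = 71.0293960964²
eq3: (x + 26.233)² + (y + 34.808)² = 58.3681070577²
eq3−eq2, eq3−eq1 (x²,y² cancel):
  27.962·x − 14.640·y = -1613.226453
  108.046·x + 39.318·y = -4357.235766
det = 27.962·39.318 − -14.640·108.046 = 2681.203356
x = (-1613.226453·39.318 − -14.640·-4357.235766) / 2681.203356 = -47.448385
y = (27.962·-4357.235766 − -1613.226453·108.046) / 2681.203356 = 19.567945

x=-47.448 y=19.568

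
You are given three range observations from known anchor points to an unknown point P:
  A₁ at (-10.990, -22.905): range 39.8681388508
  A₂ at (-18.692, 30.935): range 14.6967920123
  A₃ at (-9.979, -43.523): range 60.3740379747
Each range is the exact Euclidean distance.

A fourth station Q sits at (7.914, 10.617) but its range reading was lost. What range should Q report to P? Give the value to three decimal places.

27.059

eq1: (x + 10.990)² + (y + 22.905)² = 39.8681388508²
eq2: (x + 18.692)² + (y − 30.935)² = 14.6967920123²
eq3: (x + 9.979)² + (y + 43.523)² = 60.3740379747²
eq1−eq2, eq1−eq3 (x²,y² cancel):
  -15.404·x + 107.680·y = 2034.418764
  2.022·x − 41.236·y = -707.143121
det = -15.404·-41.236 − 107.680·2.022 = 417.470384
x = (2034.418764·-41.236 − 107.680·-707.143121) / 417.470384 = -18.554899
y = (-15.404·-707.143121 − 2034.418764·2.022) / 417.470384 = 16.238847
|P − Q| = √((-18.554899 − 7.914)² + (16.238847 − 10.617)²) = 27.059338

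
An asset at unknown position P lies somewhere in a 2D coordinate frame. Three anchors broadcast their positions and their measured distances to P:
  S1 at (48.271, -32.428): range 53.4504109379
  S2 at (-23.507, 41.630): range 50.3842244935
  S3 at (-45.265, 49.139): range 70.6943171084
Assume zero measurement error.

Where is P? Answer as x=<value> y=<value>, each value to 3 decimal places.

x=6.987 y=1.521

eq1: (x − 48.271)² + (y + 32.428)² = 53.4504109379²
eq2: (x + 23.507)² + (y − 41.630)² = 50.3842244935²
eq3: (x + 45.265)² + (y − 49.139)² = 70.6943171084²
eq2−eq1, eq2−eq3 (x²,y² cancel):
  143.556·x − 148.116·y = 777.652324
  -43.516·x + 15.018·y = -281.190797
det = 143.556·15.018 − -148.116·-43.516 = -4289.491848
x = (777.652324·15.018 − -148.116·-281.190797) / -4289.491848 = 6.986859
y = (143.556·-281.190797 − 777.652324·-43.516) / -4289.491848 = 1.521464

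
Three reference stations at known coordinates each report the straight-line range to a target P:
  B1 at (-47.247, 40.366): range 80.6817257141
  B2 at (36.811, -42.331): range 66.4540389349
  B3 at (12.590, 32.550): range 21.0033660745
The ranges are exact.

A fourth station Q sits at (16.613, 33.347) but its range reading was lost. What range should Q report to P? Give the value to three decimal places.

17.821

eq1: (x + 47.247)² + (y − 40.366)² = 80.6817257141²
eq2: (x − 36.811)² + (y + 42.331)² = 66.4540389349²
eq3: (x − 12.590)² + (y − 32.550)² = 21.0033660745²
eq3−eq2, eq3−eq1 (x²,y² cancel):
  48.442·x − 149.762·y = -2046.045222
  -119.674·x + 15.632·y = -3424.717113
det = 48.442·15.632 − -149.762·-119.674 = -17165.372244
x = (-2046.045222·15.632 − -149.762·-3424.717113) / -17165.372244 = 31.742758
y = (48.442·-3424.717113 − -2046.045222·-119.674) / -17165.372244 = 23.929488
|P − Q| = √((31.742758 − 16.613)² + (23.929488 − 33.347)²) = 17.821311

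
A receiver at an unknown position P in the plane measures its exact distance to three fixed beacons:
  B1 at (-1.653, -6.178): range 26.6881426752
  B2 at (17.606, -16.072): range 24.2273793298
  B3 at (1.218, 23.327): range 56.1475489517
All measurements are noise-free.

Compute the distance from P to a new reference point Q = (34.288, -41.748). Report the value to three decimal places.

35.348

eq1: (x + 1.653)² + (y + 6.178)² = 26.6881426752²
eq2: (x − 17.606)² + (y + 16.072)² = 24.2273793298²
eq3: (x − 1.218)² + (y − 23.327)² = 56.1475489517²
eq3−eq1, eq3−eq2 (x²,y² cancel):
  -5.742·x − 59.010·y = 1935.557934
  32.776·x − 78.798·y = 2588.229311
det = -5.742·-78.798 − -59.010·32.776 = 2386.569876
x = (1935.557934·-78.798 − -59.010·2588.229311) / 2386.569876 = 0.089382
y = (-5.742·2588.229311 − 1935.557934·32.776) / 2386.569876 = -32.809205
|P − Q| = √((0.089382 − 34.288)² + (-32.809205 − -41.748)²) = 35.347525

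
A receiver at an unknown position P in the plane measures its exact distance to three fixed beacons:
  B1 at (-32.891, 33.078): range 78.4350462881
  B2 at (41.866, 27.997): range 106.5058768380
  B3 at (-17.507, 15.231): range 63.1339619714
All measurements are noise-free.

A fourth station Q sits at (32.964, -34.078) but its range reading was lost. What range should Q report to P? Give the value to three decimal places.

69.272

eq1: (x + 32.891)² + (y − 33.078)² = 78.4350462881²
eq2: (x − 41.866)² + (y − 27.997)² = 106.5058768380²
eq3: (x + 17.507)² + (y − 15.231)² = 63.1339619714²
eq2−eq3, eq2−eq1 (x²,y² cancel):
  -118.746·x − 25.532·y = 5359.489092
  -149.514·x + 10.162·y = 4830.823315
det = -118.746·10.162 − -25.532·-149.514 = -5024.088300
x = (5359.489092·10.162 − -25.532·4830.823315) / -5024.088300 = -35.390244
y = (-118.746·4830.823315 − 5359.489092·-149.514) / -5024.088300 = -45.317218
|P − Q| = √((-35.390244 − 32.964)² + (-45.317218 − -34.078)²) = 69.272091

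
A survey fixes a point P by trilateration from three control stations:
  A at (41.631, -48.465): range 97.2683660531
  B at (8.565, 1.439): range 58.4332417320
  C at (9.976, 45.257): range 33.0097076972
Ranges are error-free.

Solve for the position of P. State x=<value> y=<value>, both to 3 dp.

x=42.795 y=48.796

eq1: (x − 41.631)² + (y + 48.465)² = 97.2683660531²
eq2: (x − 8.565)² + (y − 1.439)² = 58.4332417320²
eq3: (x − 9.976)² + (y − 45.257)² = 33.0097076972²
eq1−eq3, eq1−eq2 (x²,y² cancel):
  -63.310·x + 187.444·y = 6437.214471
  -66.132·x + 99.808·y = 2040.124855
det = -63.310·99.808 − 187.444·-66.132 = 6077.202128
x = (6437.214471·99.808 − 187.444·2040.124855) / 6077.202128 = 42.795407
y = (-63.310·2040.124855 − 6437.214471·-66.132) / 6077.202128 = 48.796396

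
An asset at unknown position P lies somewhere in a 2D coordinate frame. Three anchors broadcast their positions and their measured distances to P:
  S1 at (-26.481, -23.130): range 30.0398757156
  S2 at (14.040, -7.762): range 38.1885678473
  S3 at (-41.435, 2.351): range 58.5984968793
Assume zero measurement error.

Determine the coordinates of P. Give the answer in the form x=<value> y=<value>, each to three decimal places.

x=-3.041 y=-41.918

eq1: (x + 26.481)² + (y + 23.130)² = 30.0398757156²
eq2: (x − 14.040)² + (y + 7.762)² = 38.1885678473²
eq3: (x + 41.435)² + (y − 2.351)² = 58.5984968793²
eq2−eq3, eq2−eq1 (x²,y² cancel):
  -110.950·x + 20.226·y = -510.400940
  -81.042·x − 30.736·y = 1534.842598
det = -110.950·-30.736 − 20.226·-81.042 = 5049.314692
x = (-510.400940·-30.736 − 20.226·1534.842598) / 5049.314692 = -3.041213
y = (-110.950·1534.842598 − -510.400940·-81.042) / 5049.314692 = -41.917510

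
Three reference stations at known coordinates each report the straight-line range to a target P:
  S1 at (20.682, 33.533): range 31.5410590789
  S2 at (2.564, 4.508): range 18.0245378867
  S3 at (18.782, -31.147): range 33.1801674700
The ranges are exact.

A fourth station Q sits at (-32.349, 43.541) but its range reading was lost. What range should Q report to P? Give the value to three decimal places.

67.156

eq1: (x − 20.682)² + (y − 33.533)² = 31.5410590789²
eq2: (x − 2.564)² + (y − 4.508)² = 18.0245378867²
eq3: (x − 18.782)² + (y + 31.147)² = 33.1801674700²
eq2−eq3, eq2−eq1 (x²,y² cancel):
  32.436·x − 71.310·y = 519.963426
  36.236·x + 58.050·y = 855.356611
det = 32.436·58.050 − -71.310·36.236 = 4466.898960
x = (519.963426·58.050 − -71.310·855.356611) / 4466.898960 = 20.412227
y = (32.436·855.356611 − 519.963426·36.236) / 4466.898960 = 1.993095
|P − Q| = √((20.412227 − -32.349)² + (1.993095 − 43.541)²) = 67.156351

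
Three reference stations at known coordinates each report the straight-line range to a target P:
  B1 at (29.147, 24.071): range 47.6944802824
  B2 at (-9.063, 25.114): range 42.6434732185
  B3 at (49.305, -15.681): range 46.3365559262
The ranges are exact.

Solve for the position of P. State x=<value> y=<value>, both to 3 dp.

eq1: (x − 29.147)² + (y − 24.071)² = 47.6944802824²
eq2: (x + 9.063)² + (y − 25.114)² = 42.6434732185²
eq3: (x − 49.305)² + (y + 15.681)² = 46.3365559262²
eq2−eq3, eq2−eq1 (x²,y² cancel):
  116.736·x − 81.590·y = 1635.415214
  76.420·x − 2.086·y = 259.812044
det = 116.736·-2.086 − -81.590·76.420 = 5991.596504
x = (1635.415214·-2.086 − -81.590·259.812044) / 5991.596504 = 2.968589
y = (116.736·259.812044 − 1635.415214·76.420) / 5991.596504 = -15.796960

x=2.969 y=-15.797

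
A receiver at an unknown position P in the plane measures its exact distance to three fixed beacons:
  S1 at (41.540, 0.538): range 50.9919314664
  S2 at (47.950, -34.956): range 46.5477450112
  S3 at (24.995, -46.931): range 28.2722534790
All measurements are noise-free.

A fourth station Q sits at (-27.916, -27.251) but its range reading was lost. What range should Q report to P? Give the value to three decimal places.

29.729

eq1: (x − 41.540)² + (y − 0.538)² = 50.9919314664²
eq2: (x − 47.950)² + (y + 34.956)² = 46.5477450112²
eq3: (x − 24.995)² + (y + 46.931)² = 28.2722534790²
eq2−eq3, eq2−eq1 (x²,y² cancel):
  -45.910·x − 23.950·y = 673.516599
  -12.820·x + 70.988·y = -2228.747901
det = -45.910·70.988 − -23.950·-12.820 = -3566.098080
x = (673.516599·70.988 − -23.950·-2228.747901) / -3566.098080 = 1.561066
y = (-45.910·-2228.747901 − 673.516599·-12.820) / -3566.098080 = -31.114203
|P − Q| = √((1.561066 − -27.916)² + (-31.114203 − -27.251)²) = 29.729140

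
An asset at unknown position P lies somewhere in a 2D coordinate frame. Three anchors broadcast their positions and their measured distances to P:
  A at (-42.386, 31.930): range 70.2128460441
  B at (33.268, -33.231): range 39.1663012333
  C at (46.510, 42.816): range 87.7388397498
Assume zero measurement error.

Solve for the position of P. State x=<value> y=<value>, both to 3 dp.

eq1: (x + 42.386)² + (y − 31.930)² = 70.2128460441²
eq2: (x − 33.268)² + (y + 33.231)² = 39.1663012333²
eq3: (x − 46.510)² + (y − 42.816)² = 87.7388397498²
eq2−eq3, eq2−eq1 (x²,y² cancel):
  26.484·x + 152.094·y = -4378.774077
  -151.308·x + 130.322·y = -2790.805886
det = 26.484·130.322 − 152.094·-151.308 = 26464.486800
x = (-4378.774077·130.322 − 152.094·-2790.805886) / 26464.486800 = -5.523847
y = (26.484·-2790.805886 − -4378.774077·-151.308) / 26464.486800 = -27.828057

x=-5.524 y=-27.828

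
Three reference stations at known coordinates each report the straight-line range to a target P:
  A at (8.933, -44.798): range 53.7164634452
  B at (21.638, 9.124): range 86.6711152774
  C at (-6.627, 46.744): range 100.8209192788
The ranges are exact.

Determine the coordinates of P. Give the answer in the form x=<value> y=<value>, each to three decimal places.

x=-44.754 y=-46.590

eq1: (x − 8.933)² + (y + 44.798)² = 53.7164634452²
eq2: (x − 21.638)² + (y − 9.124)² = 86.6711152774²
eq3: (x + 6.627)² + (y − 46.744)² = 100.8209192788²
eq1−eq3, eq1−eq2 (x²,y² cancel):
  -31.120·x + 183.084·y = -7137.139947
  25.410·x + 107.844·y = -6161.632651
det = -31.120·107.844 − 183.084·25.410 = -8008.269720
x = (-7137.139947·107.844 − 183.084·-6161.632651) / -8008.269720 = -44.753567
y = (-31.120·-6161.632651 − -7137.139947·25.410) / -8008.269720 = -46.589931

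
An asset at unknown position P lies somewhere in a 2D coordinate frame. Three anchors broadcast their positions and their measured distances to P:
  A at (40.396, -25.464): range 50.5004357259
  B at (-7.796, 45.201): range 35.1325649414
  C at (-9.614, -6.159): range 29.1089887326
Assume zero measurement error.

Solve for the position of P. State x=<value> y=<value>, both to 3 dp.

eq1: (x − 40.396)² + (y + 25.464)² = 50.5004357259²
eq2: (x + 7.796)² + (y − 45.201)² = 35.1325649414²
eq3: (x + 9.614)² + (y + 6.159)² = 29.1089887326²
eq2−eq3, eq2−eq1 (x²,y² cancel):
  -3.636·x − 102.720·y = -1586.581846
  96.384·x − 141.330·y = -1139.652794
det = -3.636·-141.330 − -102.720·96.384 = 10414.440360
x = (-1586.581846·-141.330 − -102.720·-1139.652794) / 10414.440360 = 10.290181
y = (-3.636·-1139.652794 − -1586.581846·96.384) / 10414.440360 = 15.081452

x=10.290 y=15.081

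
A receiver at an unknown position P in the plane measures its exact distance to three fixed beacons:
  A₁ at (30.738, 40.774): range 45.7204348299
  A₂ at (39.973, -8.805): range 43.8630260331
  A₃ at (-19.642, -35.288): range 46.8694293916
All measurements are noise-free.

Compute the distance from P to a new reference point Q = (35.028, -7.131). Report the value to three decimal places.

38.652

eq1: (x − 30.738)² + (y − 40.774)² = 45.7204348299²
eq2: (x − 39.973)² + (y + 8.805)² = 43.8630260331²
eq3: (x + 19.642)² + (y + 35.288)² = 46.8694293916²
eq2−eq1, eq2−eq3 (x²,y² cancel):
  -18.470·x + 99.158·y = 765.581858
  -119.230·x − 52.966·y = -317.096005
det = -18.470·-52.966 − 99.158·-119.230 = 12800.890360
x = (765.581858·-52.966 − 99.158·-317.096005) / 12800.890360 = -0.711451
y = (-18.470·-317.096005 − 765.581858·-119.230) / 12800.890360 = 7.588307
|P − Q| = √((-0.711451 − 35.028)² + (7.588307 − -7.131)²) = 38.651861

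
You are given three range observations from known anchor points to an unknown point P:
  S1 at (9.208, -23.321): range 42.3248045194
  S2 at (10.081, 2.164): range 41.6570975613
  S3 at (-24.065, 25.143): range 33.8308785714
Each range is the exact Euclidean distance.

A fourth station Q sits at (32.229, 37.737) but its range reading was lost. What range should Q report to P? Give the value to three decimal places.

77.527

eq1: (x − 9.208)² + (y + 23.321)² = 42.3248045194²
eq2: (x − 10.081)² + (y − 2.164)² = 41.6570975613²
eq3: (x + 24.065)² + (y − 25.143)² = 33.8308785714²
eq1−eq3, eq1−eq2 (x²,y² cancel):
  -66.546·x + 96.928·y = 1229.499102
  1.746·x + 50.970·y = -466.271548
det = -66.546·50.970 − 96.928·1.746 = -3561.085908
x = (1229.499102·50.970 − 96.928·-466.271548) / -3561.085908 = -30.289170
y = (-66.546·-466.271548 − 1229.499102·1.746) / -3561.085908 = -8.110392
|P − Q| = √((-30.289170 − 32.229)² + (-8.110392 − 37.737)²) = 77.527446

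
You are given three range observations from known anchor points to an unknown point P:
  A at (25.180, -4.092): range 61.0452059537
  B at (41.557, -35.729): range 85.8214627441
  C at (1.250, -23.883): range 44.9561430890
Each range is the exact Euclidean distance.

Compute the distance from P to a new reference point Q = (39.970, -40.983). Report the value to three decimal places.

86.869

eq1: (x − 25.180)² + (y + 4.092)² = 61.0452059537²
eq2: (x − 41.557)² + (y + 35.729)² = 85.8214627441²
eq3: (x − 1.250)² + (y + 23.883)² = 44.9561430890²
eq2−eq1, eq2−eq3 (x²,y² cancel):
  -32.754·x + 63.274·y = 1286.037472
  -80.614·x + 23.692·y = 2912.683165
det = -32.754·23.692 − 63.274·-80.614 = 4324.762468
x = (1286.037472·23.692 − 63.274·2912.683165) / 4324.762468 = -35.569194
y = (-32.754·2912.683165 − 1286.037472·-80.614) / 4324.762468 = 1.912383
|P − Q| = √((-35.569194 − 39.970)² + (1.912383 − -40.983)²) = 86.868773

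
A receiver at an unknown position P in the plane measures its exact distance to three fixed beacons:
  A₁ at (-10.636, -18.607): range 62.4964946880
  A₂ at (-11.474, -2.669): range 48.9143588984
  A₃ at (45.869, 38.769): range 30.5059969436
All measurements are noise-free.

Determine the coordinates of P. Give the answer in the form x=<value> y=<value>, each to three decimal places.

eq1: (x + 10.636)² + (y + 18.607)² = 62.4964946880²
eq2: (x + 11.474)² + (y + 2.669)² = 48.9143588984²
eq3: (x − 45.869)² + (y − 38.769)² = 30.5059969436²
eq2−eq1, eq2−eq3 (x²,y² cancel):
  1.676·x − 31.876·y = -1192.628634
  114.686·x + 82.876·y = 4930.222942
det = 1.676·82.876 − -31.876·114.686 = 3794.631112
x = (-1192.628634·82.876 − -31.876·4930.222942) / 3794.631112 = 15.367896
y = (1.676·4930.222942 − -1192.628634·114.686) / 3794.631112 = 38.222651

x=15.368 y=38.223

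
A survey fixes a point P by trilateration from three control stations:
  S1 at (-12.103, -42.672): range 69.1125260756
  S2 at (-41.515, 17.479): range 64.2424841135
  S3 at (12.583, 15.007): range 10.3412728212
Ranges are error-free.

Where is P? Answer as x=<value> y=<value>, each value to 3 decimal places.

eq1: (x + 12.103)² + (y + 42.672)² = 69.1125260756²
eq2: (x + 41.515)² + (y − 17.479)² = 64.2424841135²
eq3: (x − 12.583)² + (y − 15.007)² = 10.3412728212²
eq1−eq3, eq1−eq2 (x²,y² cancel):
  49.372·x + 115.358·y = 3085.759082
  -58.824·x + 120.302·y = 711.072968
det = 49.372·120.302 − 115.358·-58.824 = 12725.369336
x = (3085.759082·120.302 − 115.358·711.072968) / 12725.369336 = 22.725866
y = (49.372·711.072968 − 3085.759082·-58.824) / 12725.369336 = 17.022986

x=22.726 y=17.023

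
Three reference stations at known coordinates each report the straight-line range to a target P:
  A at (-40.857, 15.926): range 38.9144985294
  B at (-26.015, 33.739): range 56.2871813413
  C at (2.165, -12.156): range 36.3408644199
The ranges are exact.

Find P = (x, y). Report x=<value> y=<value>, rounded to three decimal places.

x=-32.777 y=-22.140

eq1: (x + 40.857)² + (y − 15.926)² = 38.9144985294²
eq2: (x + 26.015)² + (y − 33.739)² = 56.2871813413²
eq3: (x − 2.165)² + (y + 12.156)² = 36.3408644199²
eq2−eq3, eq2−eq1 (x²,y² cancel):
  56.360·x − 91.790·y = 184.943572
  -29.684·x − 35.626·y = 1761.740167
det = 56.360·-35.626 − -91.790·-29.684 = -4732.575720
x = (184.943572·-35.626 − -91.790·1761.740167) / -4732.575720 = -32.777358
y = (56.360·1761.740167 − 184.943572·-29.684) / -4732.575720 = -22.140489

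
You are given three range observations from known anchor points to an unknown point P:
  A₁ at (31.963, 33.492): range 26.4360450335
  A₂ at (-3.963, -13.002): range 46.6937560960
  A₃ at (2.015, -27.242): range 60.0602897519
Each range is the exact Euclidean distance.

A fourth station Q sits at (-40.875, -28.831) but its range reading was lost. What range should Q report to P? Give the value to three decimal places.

77.085

eq1: (x − 31.963)² + (y − 33.492)² = 26.4360450335²
eq2: (x + 3.963)² + (y + 13.002)² = 46.6937560960²
eq3: (x − 2.015)² + (y + 27.242)² = 60.0602897519²
eq1−eq3, eq1−eq2 (x²,y² cancel):
  -59.896·x − 121.468·y = -4305.534572
  -71.852·x − 92.988·y = -3440.032441
det = -59.896·-92.988 − -121.468·-71.852 = -3158.109488
x = (-4305.534572·-92.988 − -121.468·-3440.032441) / -3158.109488 = 5.538380
y = (-59.896·-3440.032441 − -4305.534572·-71.852) / -3158.109488 = 32.714853
|P − Q| = √((5.538380 − -40.875)² + (32.714853 − -28.831)²) = 77.084978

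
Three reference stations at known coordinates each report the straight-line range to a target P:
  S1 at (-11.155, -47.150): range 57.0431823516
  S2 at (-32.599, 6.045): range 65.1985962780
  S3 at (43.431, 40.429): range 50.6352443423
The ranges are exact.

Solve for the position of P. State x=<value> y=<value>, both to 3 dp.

eq1: (x + 11.155)² + (y + 47.150)² = 57.0431823516²
eq2: (x + 32.599)² + (y − 6.045)² = 65.1985962780²
eq3: (x − 43.431)² + (y − 40.429)² = 50.6352443423²
eq1−eq2, eq1−eq3 (x²,y² cancel):
  -42.888·x + 106.390·y = -2245.252003
  109.172·x + 175.158·y = 1863.195960
det = -42.888·175.158 − 106.390·109.172 = -19126.985384
x = (-2245.252003·175.158 − 106.390·1863.195960) / -19126.985384 = 30.924856
y = (-42.888·1863.195960 − -2245.252003·109.172) / -19126.985384 = -8.637530

x=30.925 y=-8.638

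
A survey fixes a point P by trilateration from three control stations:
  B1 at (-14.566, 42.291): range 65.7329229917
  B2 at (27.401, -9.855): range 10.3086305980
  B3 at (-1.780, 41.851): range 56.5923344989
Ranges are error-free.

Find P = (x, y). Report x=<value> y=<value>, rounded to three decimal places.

x=34.036 y=-1.966

eq1: (x + 14.566)² + (y − 42.291)² = 65.7329229917²
eq2: (x − 27.401)² + (y + 9.855)² = 10.3086305980²
eq3: (x + 1.780)² + (y − 41.851)² = 56.5923344989²
eq1−eq3, eq1−eq2 (x²,y² cancel):
  25.572·x − 0.880·y = 872.102405
  83.934·x − 104.292·y = 3061.788089
det = 25.572·-104.292 − -0.880·83.934 = -2593.093104
x = (872.102405·-104.292 − -0.880·3061.788089) / -2593.093104 = 34.036160
y = (25.572·3061.788089 − 872.102405·83.934) / -2593.093104 = -1.965607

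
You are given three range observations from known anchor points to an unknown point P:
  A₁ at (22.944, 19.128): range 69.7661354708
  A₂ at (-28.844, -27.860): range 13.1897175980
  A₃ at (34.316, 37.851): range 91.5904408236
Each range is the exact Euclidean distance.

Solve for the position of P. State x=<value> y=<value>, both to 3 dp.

x=-18.991 y=-36.628

eq1: (x − 22.944)² + (y − 19.128)² = 69.7661354708²
eq2: (x + 28.844)² + (y + 27.860)² = 13.1897175980²
eq3: (x − 34.316)² + (y − 37.851)² = 91.5904408236²
eq3−eq2, eq3−eq1 (x²,y² cancel):
  -126.320·x − 131.422·y = 7212.710079
  -22.744·x − 37.446·y = 1803.516655
det = -126.320·-37.446 − -131.422·-22.744 = 1741.116752
x = (7212.710079·-37.446 − -131.422·1803.516655) / 1741.116752 = -18.990901
y = (-126.320·1803.516655 − 7212.710079·-22.744) / 1741.116752 = -36.628414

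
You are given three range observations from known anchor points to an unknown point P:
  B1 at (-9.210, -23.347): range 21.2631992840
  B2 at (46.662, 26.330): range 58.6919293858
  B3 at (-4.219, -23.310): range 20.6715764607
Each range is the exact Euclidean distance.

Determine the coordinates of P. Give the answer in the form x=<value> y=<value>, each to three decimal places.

x=-4.382 y=-2.639

eq1: (x + 9.210)² + (y + 23.347)² = 21.2631992840²
eq2: (x − 46.662)² + (y − 26.330)² = 58.6919293858²
eq3: (x + 4.219)² + (y + 23.310)² = 20.6715764607²
eq1−eq3, eq1−eq2 (x²,y² cancel):
  9.982·x + 0.074·y = -43.940878
  111.744·x + 99.354·y = -751.914296
det = 9.982·99.354 − 0.074·111.744 = 983.482572
x = (-43.940878·99.354 − 0.074·-751.914296) / 983.482572 = -4.382447
y = (9.982·-751.914296 − -43.940878·111.744) / 983.482572 = -2.639070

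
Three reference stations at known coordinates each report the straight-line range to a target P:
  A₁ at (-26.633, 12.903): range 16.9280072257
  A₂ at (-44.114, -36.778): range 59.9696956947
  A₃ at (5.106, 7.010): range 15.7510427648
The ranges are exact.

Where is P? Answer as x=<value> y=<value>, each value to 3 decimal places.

eq1: (x + 26.633)² + (y − 12.903)² = 16.9280072257²
eq2: (x + 44.114)² + (y + 36.778)² = 59.9696956947²
eq3: (x − 5.106)² + (y − 7.010)² = 15.7510427648²
eq1−eq3, eq1−eq2 (x²,y² cancel):
  63.478·x − 11.786·y = -762.130682
  -34.962·x − 99.362·y = -886.944791
det = 63.478·-99.362 − -11.786·-34.962 = -6719.363168
x = (-762.130682·-99.362 − -11.786·-886.944791) / -6719.363168 = -9.714209
y = (63.478·-886.944791 − -762.130682·-34.962) / -6719.363168 = 12.344487

x=-9.714 y=12.344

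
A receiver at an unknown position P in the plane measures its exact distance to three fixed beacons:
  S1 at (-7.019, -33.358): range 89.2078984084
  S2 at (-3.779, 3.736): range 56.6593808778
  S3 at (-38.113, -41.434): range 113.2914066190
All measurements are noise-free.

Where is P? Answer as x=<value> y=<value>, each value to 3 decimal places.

eq1: (x + 7.019)² + (y + 33.358)² = 89.2078984084²
eq2: (x + 3.779)² + (y − 3.736)² = 56.6593808778²
eq3: (x + 38.113)² + (y + 41.434)² = 113.2914066190²
eq1−eq2, eq1−eq3 (x²,y² cancel):
  6.480·x + 74.188·y = 3613.979709
  -62.188·x − 16.152·y = -2869.539075
det = 6.480·-16.152 − 74.188·-62.188 = 4508.938384
x = (3613.979709·-16.152 − 74.188·-2869.539075) / 4508.938384 = 34.268014
y = (6.480·-2869.539075 − 3613.979709·-62.188) / 4508.938384 = 45.720642

x=34.268 y=45.721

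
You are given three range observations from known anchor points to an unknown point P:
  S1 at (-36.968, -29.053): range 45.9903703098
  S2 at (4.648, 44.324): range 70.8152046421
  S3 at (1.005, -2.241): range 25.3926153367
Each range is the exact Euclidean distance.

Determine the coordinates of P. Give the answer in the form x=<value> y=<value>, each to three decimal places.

x=8.944 y=-26.361

eq1: (x + 36.968)² + (y + 29.053)² = 45.9903703098²
eq2: (x − 4.648)² + (y − 44.324)² = 70.8152046421²
eq3: (x − 1.005)² + (y + 2.241)² = 25.3926153367²
eq3−eq2, eq3−eq1 (x²,y² cancel):
  7.286·x + 93.130·y = -2389.819521
  -75.946·x − 53.624·y = 734.348479
det = 7.286·-53.624 − 93.130·-75.946 = 6682.146516
x = (-2389.819521·-53.624 − 93.130·734.348479) / 6682.146516 = 8.943505
y = (7.286·734.348479 − -2389.819521·-75.946) / 6682.146516 = -26.360806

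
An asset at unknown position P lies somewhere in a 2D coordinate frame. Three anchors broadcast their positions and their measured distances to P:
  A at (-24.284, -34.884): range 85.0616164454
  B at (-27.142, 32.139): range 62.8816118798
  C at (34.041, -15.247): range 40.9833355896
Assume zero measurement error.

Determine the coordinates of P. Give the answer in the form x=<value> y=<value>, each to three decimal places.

x=35.410 y=25.713

eq1: (x + 24.284)² + (y + 34.884)² = 85.0616164454²
eq2: (x + 27.142)² + (y − 32.139)² = 62.8816118798²
eq3: (x − 34.041)² + (y + 15.247)² = 40.9833355896²
eq1−eq3, eq1−eq2 (x²,y² cancel):
  116.650·x + 39.274·y = 5140.499374
  -5.716·x + 134.046·y = 3244.378853
det = 116.650·134.046 − 39.274·-5.716 = 15860.956084
x = (5140.499374·134.046 − 39.274·3244.378853) / 15860.956084 = 35.410453
y = (116.650·3244.378853 − 5140.499374·-5.716) / 15860.956084 = 25.713449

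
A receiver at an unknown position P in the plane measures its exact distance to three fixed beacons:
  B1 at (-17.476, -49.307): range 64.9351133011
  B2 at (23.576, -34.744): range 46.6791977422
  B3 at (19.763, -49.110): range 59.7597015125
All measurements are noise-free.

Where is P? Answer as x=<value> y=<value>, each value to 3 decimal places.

eq1: (x + 17.476)² + (y + 49.307)² = 64.9351133011²
eq2: (x − 23.576)² + (y + 34.744)² = 46.6791977422²
eq3: (x − 19.763)² + (y + 49.110)² = 59.7597015125²
eq1−eq3, eq1−eq2 (x²,y² cancel):
  74.478·x + 0.394·y = 711.124459
  82.104·x + 29.126·y = 1064.003925
det = 74.478·29.126 − 0.394·82.104 = 2136.897252
x = (711.124459·29.126 − 0.394·1064.003925) / 2136.897252 = 9.496476
y = (74.478·1064.003925 − 711.124459·82.104) / 2136.897252 = 9.761219

x=9.496 y=9.761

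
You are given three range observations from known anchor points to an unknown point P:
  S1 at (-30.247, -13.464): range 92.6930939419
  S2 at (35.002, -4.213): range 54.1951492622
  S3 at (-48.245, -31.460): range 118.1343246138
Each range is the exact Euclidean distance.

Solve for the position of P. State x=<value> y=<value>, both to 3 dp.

eq1: (x + 30.247)² + (y + 13.464)² = 92.6930939419²
eq2: (x − 35.002)² + (y + 4.213)² = 54.1951492622²
eq3: (x + 48.245)² + (y + 31.460)² = 118.1343246138²
eq1−eq3, eq1−eq2 (x²,y² cancel):
  -35.996·x − 35.992·y = -3142.557667
  130.498·x + 18.502·y = 5801.624529
det = -35.996·18.502 − -35.992·130.498 = 4030.886024
x = (-3142.557667·18.502 − -35.992·5801.624529) / 4030.886024 = 37.378499
y = (-35.996·5801.624529 − -3142.557667·130.498) / 4030.886024 = 49.930019

x=37.378 y=49.930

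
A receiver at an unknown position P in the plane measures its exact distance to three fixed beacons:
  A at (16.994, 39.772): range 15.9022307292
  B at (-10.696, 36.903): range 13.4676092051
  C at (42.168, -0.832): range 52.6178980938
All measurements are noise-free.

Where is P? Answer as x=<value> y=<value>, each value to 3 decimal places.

x=2.352 y=33.568

eq1: (x − 16.994)² + (y − 39.772)² = 15.9022307292²
eq2: (x + 10.696)² + (y − 36.903)² = 13.4676092051²
eq3: (x − 42.168)² + (y + 0.832)² = 52.6178980938²
eq1−eq2, eq1−eq3 (x²,y² cancel):
  -55.380·x − 5.738·y = -322.867751
  50.348·x − 81.208·y = -2607.537830
det = -55.380·-81.208 − -5.738·50.348 = 4786.195864
x = (-322.867751·-81.208 − -5.738·-2607.537830) / 4786.195864 = 2.352054
y = (-55.380·-2607.537830 − -322.867751·50.348) / 4786.195864 = 33.567617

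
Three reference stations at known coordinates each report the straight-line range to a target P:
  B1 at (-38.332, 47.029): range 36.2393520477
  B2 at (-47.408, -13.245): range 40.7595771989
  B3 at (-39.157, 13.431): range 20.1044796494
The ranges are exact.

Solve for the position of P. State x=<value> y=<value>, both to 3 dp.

x=-19.247 y=16.222

eq1: (x + 38.332)² + (y − 47.029)² = 36.2393520477²
eq2: (x + 47.408)² + (y + 13.245)² = 40.7595771989²
eq3: (x + 39.157)² + (y − 13.431)² = 20.1044796494²
eq1−eq3, eq1−eq2 (x²,y² cancel):
  -1.650·x − 67.196·y = -1058.306120
  -18.152·x − 120.548·y = -1606.173073
det = -1.650·-120.548 − -67.196·-18.152 = -1020.837592
x = (-1058.306120·-120.548 − -67.196·-1606.173073) / -1020.837592 = -19.247215
y = (-1.650·-1606.173073 − -1058.306120·-18.152) / -1020.837592 = 16.222156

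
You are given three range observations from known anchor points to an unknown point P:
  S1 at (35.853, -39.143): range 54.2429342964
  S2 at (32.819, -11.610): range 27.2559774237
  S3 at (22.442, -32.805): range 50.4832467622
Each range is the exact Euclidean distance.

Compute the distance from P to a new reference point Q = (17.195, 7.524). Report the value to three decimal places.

eq1: (x − 35.853)² + (y + 39.143)² = 54.2429342964²
eq2: (x − 32.819)² + (y + 11.610)² = 27.2559774237²
eq3: (x − 22.442)² + (y + 32.805)² = 50.4832467622²
eq3−eq2, eq3−eq1 (x²,y² cancel):
  20.754·x + 42.390·y = 1437.737370
  26.822·x − 12.676·y = 844.062952
det = 20.754·-12.676 − 42.390·26.822 = -1400.062284
x = (1437.737370·-12.676 − 42.390·844.062952) / -1400.062284 = 38.572989
y = (20.754·844.062952 − 1437.737370·26.822) / -1400.062284 = 15.031695
|P − Q| = √((38.572989 − 17.195)² + (15.031695 − 7.524)²) = 22.657977

22.658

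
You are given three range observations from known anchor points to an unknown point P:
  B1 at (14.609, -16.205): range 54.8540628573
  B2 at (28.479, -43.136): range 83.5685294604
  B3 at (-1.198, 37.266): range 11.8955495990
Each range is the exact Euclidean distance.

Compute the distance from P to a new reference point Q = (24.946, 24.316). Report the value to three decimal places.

eq1: (x − 14.609)² + (y + 16.205)² = 54.8540628573²
eq2: (x − 28.479)² + (y + 43.136)² = 83.5685294604²
eq3: (x + 1.198)² + (y − 37.266)² = 11.8955495990²
eq1−eq2, eq1−eq3 (x²,y² cancel):
  27.740·x − 53.862·y = -1778.987873
  -31.614·x + 106.942·y = 3781.629166
det = 27.740·106.942 − -53.862·-31.614 = 1263.777812
x = (-1778.987873·106.942 − -53.862·3781.629166) / 1263.777812 = 10.632873
y = (27.740·3781.629166 − -1778.987873·-31.614) / 1263.777812 = 38.504767
|P − Q| = √((10.632873 − 24.946)² + (38.504767 − 24.316)²) = 20.154074

20.154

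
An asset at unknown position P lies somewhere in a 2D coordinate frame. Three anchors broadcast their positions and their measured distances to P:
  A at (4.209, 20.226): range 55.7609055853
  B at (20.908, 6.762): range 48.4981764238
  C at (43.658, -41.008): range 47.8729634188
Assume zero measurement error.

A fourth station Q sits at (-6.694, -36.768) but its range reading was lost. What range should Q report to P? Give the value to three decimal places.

3.391

eq1: (x − 4.209)² + (y − 20.226)² = 55.7609055853²
eq2: (x − 20.908)² + (y − 6.762)² = 48.4981764238²
eq3: (x − 43.658)² + (y + 41.008)² = 47.8729634188²
eq3−eq2, eq3−eq1 (x²,y² cancel):
  -45.500·x + 95.540·y = -3165.060410
  -78.898·x + 122.468·y = -3978.328236
det = -45.500·122.468 − 95.540·-78.898 = 1965.620920
x = (-3165.060410·122.468 − 95.540·-3978.328236) / 1965.620920 = -3.830412
y = (-45.500·-3978.328236 − -3165.060410·-78.898) / 1965.620920 = -34.952315
|P − Q| = √((-3.830412 − -6.694)² + (-34.952315 − -36.768)²) = 3.390700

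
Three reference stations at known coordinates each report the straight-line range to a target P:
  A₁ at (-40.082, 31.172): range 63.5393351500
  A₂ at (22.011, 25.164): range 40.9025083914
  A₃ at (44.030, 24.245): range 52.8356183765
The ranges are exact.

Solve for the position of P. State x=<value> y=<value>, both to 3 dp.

eq1: (x + 40.082)² + (y − 31.172)² = 63.5393351500²
eq2: (x − 22.011)² + (y − 25.164)² = 40.9025083914²
eq3: (x − 44.030)² + (y − 24.245)² = 52.8356183765²
eq3−eq2, eq3−eq1 (x²,y² cancel):
  -44.038·x + 1.838·y = -290.162531
  -168.224·x + 13.854·y = -1193.845159
det = -44.038·13.854 − 1.838·-168.224 = -300.906740
x = (-290.162531·13.854 − 1.838·-1193.845159) / -300.906740 = 6.067077
y = (-44.038·-1193.845159 − -290.162531·-168.224) / -300.906740 = -12.503048

x=6.067 y=-12.503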